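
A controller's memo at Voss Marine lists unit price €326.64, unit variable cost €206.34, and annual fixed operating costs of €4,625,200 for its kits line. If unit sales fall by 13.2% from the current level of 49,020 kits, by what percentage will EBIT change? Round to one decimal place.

-61.2%

At 49,020 units, contribution = 49,020 × €120.30 = €5,897,106.00.
Subtracting fixed costs: EBIT = €5,897,106.00 − €4,625,200 = €1,271,906.00.
DOL = contribution ÷ EBIT = €5,897,106.00 ÷ €1,271,906.00 = 4.6364.
So EBIT moves 4.6364 × (-13.2%) = -61.2%.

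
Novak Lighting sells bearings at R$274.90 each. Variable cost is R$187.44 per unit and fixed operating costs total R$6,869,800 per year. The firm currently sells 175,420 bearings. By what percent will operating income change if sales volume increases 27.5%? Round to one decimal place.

+49.8%

Total contribution margin = 175,420 × R$87.46 = R$15,342,233.20.
Subtracting fixed costs: EBIT = R$15,342,233.20 − R$6,869,800 = R$8,472,433.20.
So DOL = total CM / EBIT = R$15,342,233.20 / R$8,472,433.20 = 1.8108.
So EBIT moves 1.8108 × (+27.5%) = +49.8%.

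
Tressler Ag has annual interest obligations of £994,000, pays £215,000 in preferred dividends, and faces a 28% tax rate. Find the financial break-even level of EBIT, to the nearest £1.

Grossing the preferred dividend up to pre-tax terms: £215,000 / (1 − 0.28) = £298,611.11.
Financial break-even EBIT = interest + D_p ÷ (1 − t) = £994,000 + £298,611.11 = £1,292,611.11.

£1,292,611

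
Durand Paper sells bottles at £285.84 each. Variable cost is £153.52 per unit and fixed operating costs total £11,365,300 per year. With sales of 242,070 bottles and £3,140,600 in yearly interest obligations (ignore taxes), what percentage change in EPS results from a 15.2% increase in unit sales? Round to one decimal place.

+27.8%

Total contribution margin = 242,070 × £132.32 = £32,030,702.40.
Subtracting fixed costs: EBIT = £32,030,702.40 − £11,365,300 = £20,665,402.40.
Interest = £3,140,600.00, so EBIT − I = £17,524,802.40.
DCL = total CM / (EBIT − I) = £32,030,702.40 / £17,524,802.40 = 1.8277.
EPS therefore changes by 1.8277 × (+15.2%) = +27.8%.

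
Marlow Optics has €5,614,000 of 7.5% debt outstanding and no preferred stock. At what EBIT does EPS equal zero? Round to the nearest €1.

€421,050

Annual interest = 7.5% × €5,614,000 = €421,050.00.
Without preferred stock the financial break-even is simply EBIT = interest = €421,050.00.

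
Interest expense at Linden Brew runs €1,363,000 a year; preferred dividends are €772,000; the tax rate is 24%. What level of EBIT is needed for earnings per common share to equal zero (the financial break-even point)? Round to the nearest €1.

€2,378,789

Preferred dividends are paid after tax, so their pre-tax equivalent is €772,000 ÷ (1 − 0.24) = €1,015,789.47.
Financial break-even EBIT = interest + D_p ÷ (1 − t) = €1,363,000 + €1,015,789.47 = €2,378,789.47.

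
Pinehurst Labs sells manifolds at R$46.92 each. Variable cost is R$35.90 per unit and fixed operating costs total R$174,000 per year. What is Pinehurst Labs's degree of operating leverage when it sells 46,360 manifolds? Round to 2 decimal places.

1.52

Total contribution margin = 46,360 × R$11.02 = R$510,887.20.
EBIT = R$510,887.20 − R$174,000 = R$336,887.20.
Degree of operating leverage = R$510,887.20 / R$336,887.20 = 1.5165.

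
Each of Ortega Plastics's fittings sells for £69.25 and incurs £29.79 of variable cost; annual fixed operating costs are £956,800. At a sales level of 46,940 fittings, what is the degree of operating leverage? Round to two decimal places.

Contribution at this volume is 46,940 × £39.46 = £1,852,252.40.
Operating income = contribution − fixed costs = £1,852,252.40 − £956,800 = £895,452.40.
So DOL = total CM / EBIT = £1,852,252.40 / £895,452.40 = 2.0685.

2.07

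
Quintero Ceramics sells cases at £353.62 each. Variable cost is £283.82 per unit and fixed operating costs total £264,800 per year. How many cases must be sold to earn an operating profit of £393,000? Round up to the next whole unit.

9,425 cases

Each unit contributes £353.62 − £283.82 = £69.80.
Need Q such that Q × £69.80 − £264,800 = £393,000, i.e. Q = £657,800 / £69.80 = 9,424.07 → 9,425.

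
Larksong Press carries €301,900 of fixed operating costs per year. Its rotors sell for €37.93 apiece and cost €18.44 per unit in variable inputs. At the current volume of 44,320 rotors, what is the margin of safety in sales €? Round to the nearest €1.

€1,093,522

Unit CM = price − variable cost = €37.93 − €18.44 = €19.49. Break-even units = €301,900 ÷ €19.49 = 15,489.99; break-even revenue = 15,489.99 × €37.93 = €587,535.51.
Current sales = 44,320 × €37.93 = €1,681,057.60.
Margin of safety = €1,681,057.60 − €587,535.51 = €1,093,522.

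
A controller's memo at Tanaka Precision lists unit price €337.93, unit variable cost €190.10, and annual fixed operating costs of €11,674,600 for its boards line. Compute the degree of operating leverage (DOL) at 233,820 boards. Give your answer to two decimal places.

At 233,820 units, contribution = 233,820 × €147.83 = €34,565,610.60.
Operating income = contribution − fixed costs = €34,565,610.60 − €11,674,600 = €22,891,010.60.
So DOL = total CM / EBIT = €34,565,610.60 / €22,891,010.60 = 1.5100.

1.51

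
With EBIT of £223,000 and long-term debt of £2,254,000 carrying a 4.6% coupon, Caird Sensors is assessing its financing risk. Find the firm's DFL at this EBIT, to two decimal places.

1.87

Interest = £103,684.00.
DFL = EBIT ÷ (EBIT − I) = £223,000 ÷ (£223,000 − £103,684.00) = £223,000 ÷ £119,316.00 = 1.8690.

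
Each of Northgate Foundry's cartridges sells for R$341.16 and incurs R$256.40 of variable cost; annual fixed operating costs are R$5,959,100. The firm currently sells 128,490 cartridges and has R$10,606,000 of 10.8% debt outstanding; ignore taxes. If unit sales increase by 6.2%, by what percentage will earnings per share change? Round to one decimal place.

At 128,490 units, contribution = 128,490 × R$84.76 = R$10,890,812.40.
EBIT = R$10,890,812.40 − R$5,959,100 = R$4,931,712.40.
Interest = R$1,145,448.00, so EBIT − I = R$3,786,264.40.
DCL = total CM / (EBIT − I) = R$10,890,812.40 / R$3,786,264.40 = 2.8764.
%ΔEPS = DCL × %ΔSales = 2.8764 × +6.2% = +17.8%.

+17.8%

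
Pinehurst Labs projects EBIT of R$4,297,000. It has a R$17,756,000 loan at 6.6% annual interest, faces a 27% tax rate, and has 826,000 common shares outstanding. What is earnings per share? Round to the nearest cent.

R$2.76

Interest = R$1,171,896.00, so EBT = R$4,297,000 − R$1,171,896.00 = R$3,125,104.00.
Net income = R$3,125,104.00 × (1 − 0.27) = R$2,281,325.92.
Per share: R$2,281,325.92 / 826,000 shares = R$2.76.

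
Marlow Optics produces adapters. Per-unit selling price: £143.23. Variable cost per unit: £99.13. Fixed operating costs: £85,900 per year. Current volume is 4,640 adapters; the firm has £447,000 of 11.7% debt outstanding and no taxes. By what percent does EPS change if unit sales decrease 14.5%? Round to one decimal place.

Contribution at this volume is 4,640 × £44.10 = £204,624.00.
Operating income = contribution − fixed costs = £204,624.00 − £85,900 = £118,724.00.
Interest = £52,299.00, so EBIT − I = £66,425.00.
DCL = total CM / (EBIT − I) = £204,624.00 / £66,425.00 = 3.0805.
EPS therefore changes by 3.0805 × (-14.5%) = -44.7%.

-44.7%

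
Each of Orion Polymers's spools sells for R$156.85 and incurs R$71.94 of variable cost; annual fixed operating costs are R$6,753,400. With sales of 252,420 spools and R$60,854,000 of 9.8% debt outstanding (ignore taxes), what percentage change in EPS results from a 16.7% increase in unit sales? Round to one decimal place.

At 252,420 units, contribution = 252,420 × R$84.91 = R$21,432,982.20.
Operating income = contribution − fixed costs = R$21,432,982.20 − R$6,753,400 = R$14,679,582.20.
Interest = R$5,963,692.00, so EBIT − I = R$8,715,890.20.
Degree of combined leverage = contribution ÷ (EBIT − I) = R$21,432,982.20 ÷ R$8,715,890.20 = 2.4591.
EPS therefore changes by 2.4591 × (+16.7%) = +41.1%.

+41.1%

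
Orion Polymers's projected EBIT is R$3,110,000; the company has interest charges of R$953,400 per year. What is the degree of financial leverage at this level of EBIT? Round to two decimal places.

1.44

Interest = R$953,400.00.
Degree of financial leverage = EBIT / (EBIT − interest) = R$3,110,000 / R$2,156,600.00 = 1.4421.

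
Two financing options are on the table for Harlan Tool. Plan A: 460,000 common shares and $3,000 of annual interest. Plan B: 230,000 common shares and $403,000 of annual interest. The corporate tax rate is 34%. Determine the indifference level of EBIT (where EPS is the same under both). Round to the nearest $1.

At indifference, (EBIT − 3,000)(1 − t)/460,000 = (EBIT − 403,000)(1 − t)/230,000.
The (1 − t) factor cancels: (EBIT − 3,000) × 230,000 = (EBIT − 403,000) × 460,000.
EBIT × (460,000 − 230,000) = 403,000 × 460,000 − 3,000 × 230,000 = 184,690,000,000, so EBIT = 184,690,000,000 ÷ 230,000 = 803,000.00.

$803,000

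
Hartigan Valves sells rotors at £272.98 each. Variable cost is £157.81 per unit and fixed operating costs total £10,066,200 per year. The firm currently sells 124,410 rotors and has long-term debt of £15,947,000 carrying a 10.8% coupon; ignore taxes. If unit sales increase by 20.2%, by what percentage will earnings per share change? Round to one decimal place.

Contribution at this volume is 124,410 × £115.17 = £14,328,299.70.
Operating income = contribution − fixed costs = £14,328,299.70 − £10,066,200 = £4,262,099.70.
After interest of £1,722,276.00, pre-tax earnings = £2,539,823.70.
DCL = total CM / (EBIT − I) = £14,328,299.70 / £2,539,823.70 = 5.6415.
%ΔEPS = DCL × %ΔSales = 5.6415 × +20.2% = +114.0%.

+114.0%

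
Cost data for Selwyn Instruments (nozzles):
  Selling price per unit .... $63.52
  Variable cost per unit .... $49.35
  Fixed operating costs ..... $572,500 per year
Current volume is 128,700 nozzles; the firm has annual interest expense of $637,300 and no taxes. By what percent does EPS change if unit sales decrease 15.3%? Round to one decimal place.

-45.5%

At 128,700 units, contribution = 128,700 × $14.17 = $1,823,679.00.
EBIT = $1,823,679.00 − $572,500 = $1,251,179.00.
After interest of $637,300.00, pre-tax earnings = $613,879.00.
Degree of combined leverage = contribution ÷ (EBIT − I) = $1,823,679.00 ÷ $613,879.00 = 2.9707.
%ΔEPS = DCL × %ΔSales = 2.9707 × -15.3% = -45.5%.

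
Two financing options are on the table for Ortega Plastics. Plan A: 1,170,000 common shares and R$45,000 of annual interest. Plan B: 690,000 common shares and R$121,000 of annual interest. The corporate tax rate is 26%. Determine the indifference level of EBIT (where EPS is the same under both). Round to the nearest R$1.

At indifference, (EBIT − 45,000)(1 − t)/1,170,000 = (EBIT − 121,000)(1 − t)/690,000.
Cancelling (1 − t) and cross-multiplying: 690,000·(EBIT − 45,000) = 1,170,000·(EBIT − 121,000).
Solving, EBIT = (121,000·1,170,000 − 45,000·690,000) / (1,170,000 − 690,000) = 110,520,000,000 / 480,000 = 230,250.00.

R$230,250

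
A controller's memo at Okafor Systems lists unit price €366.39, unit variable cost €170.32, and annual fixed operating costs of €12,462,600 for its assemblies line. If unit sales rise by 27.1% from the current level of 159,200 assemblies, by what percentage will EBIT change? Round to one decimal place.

+45.1%

Total contribution margin = 159,200 × €196.07 = €31,214,344.00.
EBIT = €31,214,344.00 − €12,462,600 = €18,751,744.00.
DOL = contribution ÷ EBIT = €31,214,344.00 ÷ €18,751,744.00 = 1.6646.
Operating income changes by 1.6646 × +27.1% = +45.1%.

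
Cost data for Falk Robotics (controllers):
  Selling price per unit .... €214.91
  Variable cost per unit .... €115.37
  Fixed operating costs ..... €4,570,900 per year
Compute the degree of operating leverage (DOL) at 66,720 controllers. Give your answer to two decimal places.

3.21

At 66,720 units, contribution = 66,720 × €99.54 = €6,641,308.80.
Subtracting fixed costs: EBIT = €6,641,308.80 − €4,570,900 = €2,070,408.80.
So DOL = total CM / EBIT = €6,641,308.80 / €2,070,408.80 = 3.2077.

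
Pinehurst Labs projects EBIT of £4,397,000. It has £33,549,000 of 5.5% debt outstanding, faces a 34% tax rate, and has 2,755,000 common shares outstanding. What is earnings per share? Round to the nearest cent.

£0.61

Interest = £1,845,195.00, so EBT = £4,397,000 − £1,845,195.00 = £2,551,805.00.
Net income = £2,551,805.00 × (1 − 0.34) = £1,684,191.30.
Per share: £1,684,191.30 / 2,755,000 shares = £0.61.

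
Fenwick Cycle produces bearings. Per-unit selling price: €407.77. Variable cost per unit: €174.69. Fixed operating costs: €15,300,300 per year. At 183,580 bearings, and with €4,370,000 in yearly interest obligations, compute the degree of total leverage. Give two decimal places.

Total contribution margin = 183,580 × €233.08 = €42,788,826.40.
Subtracting fixed costs: EBIT = €42,788,826.40 − €15,300,300 = €27,488,526.40. Interest = €4,370,000.00, so EBIT − I = €23,118,526.40.
Degree of total leverage = total CM / (EBIT − interest) = €42,788,826.40 / €23,118,526.40 = 1.8508.

1.85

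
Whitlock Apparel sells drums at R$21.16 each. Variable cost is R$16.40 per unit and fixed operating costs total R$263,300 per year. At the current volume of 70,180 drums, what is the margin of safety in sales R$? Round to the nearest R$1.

R$314,541

Each unit contributes R$21.16 − R$16.40 = R$4.76. Break-even units = R$263,300 ÷ R$4.76 = 55,315.13; break-even revenue = 55,315.13 × R$21.16 = R$1,170,468.07.
Actual sales revenue = 70,180 × R$21.16 = R$1,485,008.80.
Margin of safety = R$1,485,008.80 − R$1,170,468.07 = R$314,541.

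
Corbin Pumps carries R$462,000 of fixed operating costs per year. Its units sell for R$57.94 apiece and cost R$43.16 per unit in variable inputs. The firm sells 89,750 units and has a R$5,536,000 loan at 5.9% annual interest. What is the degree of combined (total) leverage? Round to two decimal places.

2.47

Total contribution margin = 89,750 × R$14.78 = R$1,326,505.00.
Subtracting fixed costs: EBIT = R$1,326,505.00 − R$462,000 = R$864,505.00. Interest = R$326,624.00, so EBIT − I = R$537,881.00.
DCL = contribution ÷ (EBIT − I) = R$1,326,505.00 ÷ R$537,881.00 = 2.4662.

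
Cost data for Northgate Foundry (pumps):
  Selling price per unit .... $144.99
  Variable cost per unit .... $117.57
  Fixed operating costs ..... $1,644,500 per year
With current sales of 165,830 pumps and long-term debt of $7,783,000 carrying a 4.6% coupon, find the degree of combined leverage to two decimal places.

Contribution at this volume is 165,830 × $27.42 = $4,547,058.60.
EBIT = $4,547,058.60 − $1,644,500 = $2,902,558.60. Interest = $358,018.00.
DOL = $4,547,058.60 ÷ $2,902,558.60 = 1.5666; DFL = $2,902,558.60 ÷ $2,544,540.60 = 1.1407.
Combined leverage = 1.5666 × 1.1407 = 1.7870.

1.79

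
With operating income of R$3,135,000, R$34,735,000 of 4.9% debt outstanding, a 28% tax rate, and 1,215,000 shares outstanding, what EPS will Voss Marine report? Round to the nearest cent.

R$0.85

Pre-tax income = R$3,135,000 − R$1,702,015.00 = R$1,432,985.00.
Net income = R$1,432,985.00 × (1 − 0.28) = R$1,031,749.20.
Per share: R$1,031,749.20 / 1,215,000 shares = R$0.85.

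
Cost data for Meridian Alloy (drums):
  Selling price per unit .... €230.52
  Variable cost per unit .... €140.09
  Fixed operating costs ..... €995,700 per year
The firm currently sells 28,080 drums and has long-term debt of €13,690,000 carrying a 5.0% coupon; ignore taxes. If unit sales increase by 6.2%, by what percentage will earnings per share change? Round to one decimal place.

Contribution at this volume is 28,080 × €90.43 = €2,539,274.40.
Subtracting fixed costs: EBIT = €2,539,274.40 − €995,700 = €1,543,574.40.
After interest of €684,500.00, pre-tax earnings = €859,074.40.
DCL = total CM / (EBIT − I) = €2,539,274.40 / €859,074.40 = 2.9558.
%ΔEPS = DCL × %ΔSales = 2.9558 × +6.2% = +18.3%.

+18.3%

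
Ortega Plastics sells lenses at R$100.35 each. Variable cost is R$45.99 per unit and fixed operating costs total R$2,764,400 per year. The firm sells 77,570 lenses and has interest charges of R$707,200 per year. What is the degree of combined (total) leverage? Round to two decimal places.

At 77,570 units, contribution = 77,570 × R$54.36 = R$4,216,705.20.
Operating income = contribution − fixed costs = R$4,216,705.20 − R$2,764,400 = R$1,452,305.20. Interest = R$707,200.00.
DOL = R$4,216,705.20 ÷ R$1,452,305.20 = 2.9035; DFL = R$1,452,305.20 ÷ R$745,105.20 = 1.9491.
DCL = DOL × DFL = 2.9035 × 1.9491 = 5.6592.

5.66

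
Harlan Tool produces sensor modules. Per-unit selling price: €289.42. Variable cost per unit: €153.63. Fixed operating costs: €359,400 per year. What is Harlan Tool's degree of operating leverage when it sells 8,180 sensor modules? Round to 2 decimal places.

1.48

Total contribution margin = 8,180 × €135.79 = €1,110,762.20.
Operating income = contribution − fixed costs = €1,110,762.20 − €359,400 = €751,362.20.
Degree of operating leverage = €1,110,762.20 / €751,362.20 = 1.4783.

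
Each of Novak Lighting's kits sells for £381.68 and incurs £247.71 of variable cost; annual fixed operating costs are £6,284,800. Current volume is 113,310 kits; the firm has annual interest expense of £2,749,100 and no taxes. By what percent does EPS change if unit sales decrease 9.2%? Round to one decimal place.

-22.7%

Total contribution margin = 113,310 × £133.97 = £15,180,140.70.
Subtracting fixed costs: EBIT = £15,180,140.70 − £6,284,800 = £8,895,340.70.
Interest = £2,749,100.00, so EBIT − I = £6,146,240.70.
Degree of combined leverage = contribution ÷ (EBIT − I) = £15,180,140.70 ÷ £6,146,240.70 = 2.4698.
EPS therefore changes by 2.4698 × (-9.2%) = -22.7%.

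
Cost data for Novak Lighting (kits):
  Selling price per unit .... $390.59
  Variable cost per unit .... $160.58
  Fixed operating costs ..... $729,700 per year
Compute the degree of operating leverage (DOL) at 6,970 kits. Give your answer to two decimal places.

1.84

Total contribution margin = 6,970 × $230.01 = $1,603,169.70.
Subtracting fixed costs: EBIT = $1,603,169.70 − $729,700 = $873,469.70.
Degree of operating leverage = $1,603,169.70 / $873,469.70 = 1.8354.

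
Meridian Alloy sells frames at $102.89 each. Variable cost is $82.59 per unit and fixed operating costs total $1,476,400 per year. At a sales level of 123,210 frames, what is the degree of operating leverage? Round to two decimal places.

Total contribution margin = 123,210 × $20.30 = $2,501,163.00.
EBIT = $2,501,163.00 − $1,476,400 = $1,024,763.00.
So DOL = total CM / EBIT = $2,501,163.00 / $1,024,763.00 = 2.4407.

2.44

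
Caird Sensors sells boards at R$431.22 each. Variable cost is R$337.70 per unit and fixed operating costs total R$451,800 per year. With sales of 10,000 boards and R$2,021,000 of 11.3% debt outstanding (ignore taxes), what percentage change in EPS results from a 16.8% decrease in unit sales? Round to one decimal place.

At 10,000 units, contribution = 10,000 × R$93.52 = R$935,200.00.
EBIT = R$935,200.00 − R$451,800 = R$483,400.00.
After interest of R$228,373.00, pre-tax earnings = R$255,027.00.
DCL = total CM / (EBIT − I) = R$935,200.00 / R$255,027.00 = 3.6671.
EPS therefore changes by 3.6671 × (-16.8%) = -61.6%.

-61.6%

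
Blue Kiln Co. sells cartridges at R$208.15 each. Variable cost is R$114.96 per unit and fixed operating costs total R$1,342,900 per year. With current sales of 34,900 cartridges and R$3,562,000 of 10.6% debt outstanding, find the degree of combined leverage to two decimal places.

Contribution at this volume is 34,900 × R$93.19 = R$3,252,331.00.
EBIT = R$3,252,331.00 − R$1,342,900 = R$1,909,431.00. Interest = R$377,572.00, so EBIT − I = R$1,531,859.00.
Degree of total leverage = total CM / (EBIT − interest) = R$3,252,331.00 / R$1,531,859.00 = 2.1231.

2.12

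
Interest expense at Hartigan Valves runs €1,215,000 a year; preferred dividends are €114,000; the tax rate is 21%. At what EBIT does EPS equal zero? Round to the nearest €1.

Grossing the preferred dividend up to pre-tax terms: €114,000 / (1 − 0.21) = €144,303.80.
Financial break-even EBIT = interest + D_p ÷ (1 − t) = €1,215,000 + €144,303.80 = €1,359,303.80.

€1,359,304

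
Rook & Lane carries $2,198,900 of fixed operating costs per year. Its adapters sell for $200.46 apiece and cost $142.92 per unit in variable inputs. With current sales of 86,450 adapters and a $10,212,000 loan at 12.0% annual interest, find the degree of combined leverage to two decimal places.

3.21

Contribution at this volume is 86,450 × $57.54 = $4,974,333.00.
EBIT = $4,974,333.00 − $2,198,900 = $2,775,433.00. Interest = $1,225,440.00, so EBIT − I = $1,549,993.00.
Degree of total leverage = total CM / (EBIT − interest) = $4,974,333.00 / $1,549,993.00 = 3.2093.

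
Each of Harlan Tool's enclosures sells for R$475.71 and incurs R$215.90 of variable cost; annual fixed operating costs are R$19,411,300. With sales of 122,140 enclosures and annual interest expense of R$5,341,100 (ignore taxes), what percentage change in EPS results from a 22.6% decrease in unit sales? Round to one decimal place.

-102.7%

At 122,140 units, contribution = 122,140 × R$259.81 = R$31,733,193.40.
Operating income = contribution − fixed costs = R$31,733,193.40 − R$19,411,300 = R$12,321,893.40.
After interest of R$5,341,100.00, pre-tax earnings = R$6,980,793.40.
Degree of combined leverage = contribution ÷ (EBIT − I) = R$31,733,193.40 ÷ R$6,980,793.40 = 4.5458.
%ΔEPS = DCL × %ΔSales = 4.5458 × -22.6% = -102.7%.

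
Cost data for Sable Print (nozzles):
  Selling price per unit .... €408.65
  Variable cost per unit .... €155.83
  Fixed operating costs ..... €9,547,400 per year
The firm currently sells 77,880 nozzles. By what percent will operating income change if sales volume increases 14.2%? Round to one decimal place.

Total contribution margin = 77,880 × €252.82 = €19,689,621.60.
Subtracting fixed costs: EBIT = €19,689,621.60 − €9,547,400 = €10,142,221.60.
Degree of operating leverage = €19,689,621.60 / €10,142,221.60 = 1.9414.
Operating income changes by 1.9414 × +14.2% = +27.6%.

+27.6%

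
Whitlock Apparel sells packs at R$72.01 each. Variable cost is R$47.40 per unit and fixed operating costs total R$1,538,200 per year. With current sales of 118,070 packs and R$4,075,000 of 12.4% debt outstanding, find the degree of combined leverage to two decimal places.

At 118,070 units, contribution = 118,070 × R$24.61 = R$2,905,702.70.
EBIT = R$2,905,702.70 − R$1,538,200 = R$1,367,502.70. Interest = R$505,300.00, so EBIT − I = R$862,202.70.
DCL = contribution ÷ (EBIT − I) = R$2,905,702.70 ÷ R$862,202.70 = 3.3701.

3.37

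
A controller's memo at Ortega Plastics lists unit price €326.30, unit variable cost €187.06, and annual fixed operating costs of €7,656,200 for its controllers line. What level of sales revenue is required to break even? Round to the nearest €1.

€17,941,813

CM per unit = €326.30 − €187.06 = €139.24; CM ratio = €139.24 / €326.30 = 0.4267.
Break-even sales = FC ÷ CM ratio = €7,656,200 × €326.30 / €139.24 = €17,941,813.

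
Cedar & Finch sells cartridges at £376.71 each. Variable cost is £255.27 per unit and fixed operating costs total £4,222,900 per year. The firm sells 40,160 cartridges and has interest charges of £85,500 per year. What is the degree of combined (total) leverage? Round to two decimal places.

Contribution at this volume is 40,160 × £121.44 = £4,877,030.40.
Operating income = contribution − fixed costs = £4,877,030.40 − £4,222,900 = £654,130.40. Interest = £85,500.00, so EBIT − I = £568,630.40.
DCL = contribution ÷ (EBIT − I) = £4,877,030.40 ÷ £568,630.40 = 8.5768.

8.58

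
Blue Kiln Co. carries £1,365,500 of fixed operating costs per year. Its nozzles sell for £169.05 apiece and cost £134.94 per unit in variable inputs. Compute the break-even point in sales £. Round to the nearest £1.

£6,767,452

Contribution margin per unit = £169.05 − £134.94 = £34.11, a CM ratio of £34.11 ÷ £169.05 = 0.2018.
Break-even sales = FC ÷ CM ratio = £1,365,500 × £169.05 / £34.11 = £6,767,452.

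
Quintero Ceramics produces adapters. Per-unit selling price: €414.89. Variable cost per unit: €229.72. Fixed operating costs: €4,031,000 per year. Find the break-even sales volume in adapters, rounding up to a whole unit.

21,770 adapters

Each unit contributes €414.89 − €229.72 = €185.17.
Break-even volume = fixed costs ÷ CM per unit = €4,031,000 ÷ €185.17 = 21,769.19, so 21,770 adapters.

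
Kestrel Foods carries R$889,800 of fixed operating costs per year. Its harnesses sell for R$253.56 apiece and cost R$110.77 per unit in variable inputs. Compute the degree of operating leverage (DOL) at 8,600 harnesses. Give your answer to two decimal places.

3.63

Contribution at this volume is 8,600 × R$142.79 = R$1,227,994.00.
EBIT = R$1,227,994.00 − R$889,800 = R$338,194.00.
Degree of operating leverage = R$1,227,994.00 / R$338,194.00 = 3.6310.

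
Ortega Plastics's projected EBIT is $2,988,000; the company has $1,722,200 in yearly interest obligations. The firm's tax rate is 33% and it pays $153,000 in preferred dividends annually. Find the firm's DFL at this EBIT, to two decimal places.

Interest = $1,722,200.00.
Preferred dividends grossed up pre-tax: $153,000 / (1 − 0.33) = $228,358.21.
DFL = EBIT ÷ [EBIT − I − D_p/(1−t)] = $2,988,000 ÷ [$2,988,000 − $1,722,200.00 − $228,358.21] = $2,988,000 ÷ $1,037,441.79 = 2.8802.

2.88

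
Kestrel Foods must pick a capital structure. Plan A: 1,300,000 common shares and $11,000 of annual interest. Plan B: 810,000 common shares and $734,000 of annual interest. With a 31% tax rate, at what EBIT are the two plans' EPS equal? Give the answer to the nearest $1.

At indifference, (EBIT − 11,000)(1 − t)/1,300,000 = (EBIT − 734,000)(1 − t)/810,000.
The (1 − t) factor cancels: (EBIT − 11,000) × 810,000 = (EBIT − 734,000) × 1,300,000.
EBIT × (1,300,000 − 810,000) = 734,000 × 1,300,000 − 11,000 × 810,000 = 945,290,000,000, so EBIT = 945,290,000,000 ÷ 490,000 = 1,929,163.27.

$1,929,163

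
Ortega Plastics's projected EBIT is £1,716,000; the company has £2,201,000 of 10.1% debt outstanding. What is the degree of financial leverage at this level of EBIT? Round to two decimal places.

1.15

Annual interest charges come to £222,301.00.
DFL = EBIT ÷ (EBIT − I) = £1,716,000 ÷ (£1,716,000 − £222,301.00) = £1,716,000 ÷ £1,493,699.00 = 1.1488.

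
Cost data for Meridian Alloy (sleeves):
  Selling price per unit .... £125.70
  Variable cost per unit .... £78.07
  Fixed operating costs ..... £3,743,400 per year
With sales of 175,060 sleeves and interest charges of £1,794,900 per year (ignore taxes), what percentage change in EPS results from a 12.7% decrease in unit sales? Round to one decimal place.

Contribution at this volume is 175,060 × £47.63 = £8,338,107.80.
Operating income = contribution − fixed costs = £8,338,107.80 − £3,743,400 = £4,594,707.80.
Interest = £1,794,900.00, so EBIT − I = £2,799,807.80.
DCL = total CM / (EBIT − I) = £8,338,107.80 / £2,799,807.80 = 2.9781.
%ΔEPS = DCL × %ΔSales = 2.9781 × -12.7% = -37.8%.

-37.8%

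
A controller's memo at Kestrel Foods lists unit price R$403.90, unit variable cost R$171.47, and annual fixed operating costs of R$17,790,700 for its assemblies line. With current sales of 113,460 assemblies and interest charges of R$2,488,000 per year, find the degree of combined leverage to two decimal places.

4.33

Total contribution margin = 113,460 × R$232.43 = R$26,371,507.80.
EBIT = R$26,371,507.80 − R$17,790,700 = R$8,580,807.80. Interest = R$2,488,000.00, so EBIT − I = R$6,092,807.80.
Degree of total leverage = total CM / (EBIT − interest) = R$26,371,507.80 / R$6,092,807.80 = 4.3283.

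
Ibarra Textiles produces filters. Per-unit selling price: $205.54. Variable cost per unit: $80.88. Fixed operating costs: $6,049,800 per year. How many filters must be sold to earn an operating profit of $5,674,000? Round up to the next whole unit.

94,047 filters

Each unit contributes $205.54 − $80.88 = $124.66.
Need Q such that Q × $124.66 − $6,049,800 = $5,674,000, i.e. Q = $11,723,800 / $124.66 = 94,046.21 → 94,047.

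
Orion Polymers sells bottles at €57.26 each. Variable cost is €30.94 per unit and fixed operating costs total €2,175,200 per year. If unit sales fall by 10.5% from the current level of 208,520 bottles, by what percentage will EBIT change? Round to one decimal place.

-17.4%

At 208,520 units, contribution = 208,520 × €26.32 = €5,488,246.40.
Subtracting fixed costs: EBIT = €5,488,246.40 − €2,175,200 = €3,313,046.40.
So DOL = total CM / EBIT = €5,488,246.40 / €3,313,046.40 = 1.6566.
Operating income changes by 1.6566 × -10.5% = -17.4%.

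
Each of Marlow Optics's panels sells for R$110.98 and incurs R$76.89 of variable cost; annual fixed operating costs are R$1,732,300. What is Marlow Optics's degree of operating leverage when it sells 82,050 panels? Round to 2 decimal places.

2.63

At 82,050 units, contribution = 82,050 × R$34.09 = R$2,797,084.50.
Subtracting fixed costs: EBIT = R$2,797,084.50 − R$1,732,300 = R$1,064,784.50.
Degree of operating leverage = R$2,797,084.50 / R$1,064,784.50 = 2.6269.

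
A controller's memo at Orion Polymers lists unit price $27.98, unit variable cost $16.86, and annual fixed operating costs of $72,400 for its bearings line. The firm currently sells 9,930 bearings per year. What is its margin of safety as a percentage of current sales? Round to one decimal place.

34.4%

Contribution margin per unit = $27.98 − $16.86 = $11.12. Break-even units = $72,400 ÷ $11.12 = 6,510.79; break-even revenue = 6,510.79 × $27.98 = $182,171.94.
Current sales = 9,930 × $27.98 = $277,841.40.
Margin of safety = ($277,841.40 − $182,171.94) ÷ $277,841.40 = 34.4%.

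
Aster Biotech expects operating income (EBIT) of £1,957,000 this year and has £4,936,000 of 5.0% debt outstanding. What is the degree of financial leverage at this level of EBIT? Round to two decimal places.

1.14

Interest = £246,800.00.
DFL = EBIT ÷ (EBIT − I) = £1,957,000 ÷ (£1,957,000 − £246,800.00) = £1,957,000 ÷ £1,710,200.00 = 1.1443.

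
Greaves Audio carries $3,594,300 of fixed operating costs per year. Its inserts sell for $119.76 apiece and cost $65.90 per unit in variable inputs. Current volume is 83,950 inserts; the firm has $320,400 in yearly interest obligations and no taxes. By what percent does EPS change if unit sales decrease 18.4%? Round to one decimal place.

Contribution at this volume is 83,950 × $53.86 = $4,521,547.00.
Operating income = contribution − fixed costs = $4,521,547.00 − $3,594,300 = $927,247.00.
Interest = $320,400.00, so EBIT − I = $606,847.00.
Degree of combined leverage = contribution ÷ (EBIT − I) = $4,521,547.00 ÷ $606,847.00 = 7.4509.
%ΔEPS = DCL × %ΔSales = 7.4509 × -18.4% = -137.1%.

-137.1%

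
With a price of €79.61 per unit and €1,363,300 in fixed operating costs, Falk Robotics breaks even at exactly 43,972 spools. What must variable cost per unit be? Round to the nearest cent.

At break-even, FC = Q × (P − VC), so P − VC = €1,363,300 ÷ 43,972 = €31.0038.
Hence VC = price − CM = €79.61 − €31.0038 = €48.61.

€48.61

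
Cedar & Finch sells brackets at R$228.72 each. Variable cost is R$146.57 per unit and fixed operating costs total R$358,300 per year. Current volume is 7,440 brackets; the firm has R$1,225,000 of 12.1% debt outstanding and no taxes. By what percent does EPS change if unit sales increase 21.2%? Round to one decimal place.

+123.8%

Contribution at this volume is 7,440 × R$82.15 = R$611,196.00.
EBIT = R$611,196.00 − R$358,300 = R$252,896.00.
Interest = R$148,225.00, so EBIT − I = R$104,671.00.
DCL = total CM / (EBIT − I) = R$611,196.00 / R$104,671.00 = 5.8392.
%ΔEPS = DCL × %ΔSales = 5.8392 × +21.2% = +123.8%.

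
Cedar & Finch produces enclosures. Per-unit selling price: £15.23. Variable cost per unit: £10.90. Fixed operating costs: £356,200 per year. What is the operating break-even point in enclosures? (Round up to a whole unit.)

Each unit contributes £15.23 − £10.90 = £4.33.
Units to break even: £356,200 ÷ £4.33 = 82,263.28, rounded up to 82,264.

82,264 enclosures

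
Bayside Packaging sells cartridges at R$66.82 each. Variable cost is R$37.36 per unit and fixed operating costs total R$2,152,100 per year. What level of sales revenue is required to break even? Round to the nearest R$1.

R$4,881,308

CM per unit = R$66.82 − R$37.36 = R$29.46; CM ratio = R$29.46 / R$66.82 = 0.4409.
Break-even sales = FC ÷ CM ratio = R$2,152,100 × R$66.82 / R$29.46 = R$4,881,308.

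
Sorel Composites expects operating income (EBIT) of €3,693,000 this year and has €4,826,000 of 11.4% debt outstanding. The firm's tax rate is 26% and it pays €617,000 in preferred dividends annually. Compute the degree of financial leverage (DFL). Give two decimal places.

Annual interest charges come to €550,164.00.
Preferred dividends grossed up pre-tax: €617,000 / (1 − 0.26) = €833,783.78.
DFL = EBIT ÷ [EBIT − I − D_p/(1−t)] = €3,693,000 ÷ [€3,693,000 − €550,164.00 − €833,783.78] = €3,693,000 ÷ €2,309,052.22 = 1.5994.

1.60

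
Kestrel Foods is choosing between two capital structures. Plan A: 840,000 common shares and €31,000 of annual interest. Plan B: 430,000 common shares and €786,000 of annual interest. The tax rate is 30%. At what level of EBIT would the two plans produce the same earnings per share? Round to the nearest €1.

€1,577,829

At indifference, (EBIT − 31,000)(1 − t)/840,000 = (EBIT − 786,000)(1 − t)/430,000.
The (1 − t) factor cancels: (EBIT − 31,000) × 430,000 = (EBIT − 786,000) × 840,000.
Solving, EBIT = (786,000·840,000 − 31,000·430,000) / (840,000 − 430,000) = 646,910,000,000 / 410,000 = 1,577,829.27.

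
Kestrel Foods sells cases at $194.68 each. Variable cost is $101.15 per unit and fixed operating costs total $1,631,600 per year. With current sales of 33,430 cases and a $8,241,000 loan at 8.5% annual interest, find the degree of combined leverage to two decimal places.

3.93

At 33,430 units, contribution = 33,430 × $93.53 = $3,126,707.90.
Subtracting fixed costs: EBIT = $3,126,707.90 − $1,631,600 = $1,495,107.90. Interest = $700,485.00.
DOL = $3,126,707.90 ÷ $1,495,107.90 = 2.0913; DFL = $1,495,107.90 ÷ $794,622.90 = 1.8815.
Combined leverage = 2.0913 × 1.8815 = 3.9348.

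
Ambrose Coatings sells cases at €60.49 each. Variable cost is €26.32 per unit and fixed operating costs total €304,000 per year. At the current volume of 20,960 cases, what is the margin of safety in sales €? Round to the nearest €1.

€729,709

Contribution margin per unit = €60.49 − €26.32 = €34.17. Break-even units = €304,000 ÷ €34.17 = 8,896.69; break-even revenue = 8,896.69 × €60.49 = €538,160.96.
Actual sales revenue = 20,960 × €60.49 = €1,267,870.40.
Margin of safety = €1,267,870.40 − €538,160.96 = €729,709.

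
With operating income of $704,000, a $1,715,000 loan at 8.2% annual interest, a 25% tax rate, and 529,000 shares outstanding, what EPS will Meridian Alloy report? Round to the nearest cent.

Pre-tax income = $704,000 − $140,630.00 = $563,370.00.
Net income = $563,370.00 × (1 − 0.25) = $422,527.50.
EPS = $422,527.50 ÷ 529,000 = $0.80.

$0.80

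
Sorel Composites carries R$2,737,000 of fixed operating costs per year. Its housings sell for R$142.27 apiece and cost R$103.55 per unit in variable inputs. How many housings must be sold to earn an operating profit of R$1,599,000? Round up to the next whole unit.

Each unit contributes R$142.27 − R$103.55 = R$38.72.
Units = (FC + target) / CM = (R$2,737,000 + R$1,599,000) / R$38.72 = 111,983.47, so 111,984 housings.

111,984 housings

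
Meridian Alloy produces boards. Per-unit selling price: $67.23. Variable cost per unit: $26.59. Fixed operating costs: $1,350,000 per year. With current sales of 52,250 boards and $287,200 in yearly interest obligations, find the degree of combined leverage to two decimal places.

At 52,250 units, contribution = 52,250 × $40.64 = $2,123,440.00.
Subtracting fixed costs: EBIT = $2,123,440.00 − $1,350,000 = $773,440.00. Interest = $287,200.00.
DOL = $2,123,440.00 ÷ $773,440.00 = 2.7454; DFL = $773,440.00 ÷ $486,240.00 = 1.5907.
DCL = DOL × DFL = 2.7454 × 1.5907 = 4.3671.

4.37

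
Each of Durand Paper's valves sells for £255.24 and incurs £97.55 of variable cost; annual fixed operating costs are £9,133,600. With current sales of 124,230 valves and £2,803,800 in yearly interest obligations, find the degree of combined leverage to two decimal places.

Contribution at this volume is 124,230 × £157.69 = £19,589,828.70.
EBIT = £19,589,828.70 − £9,133,600 = £10,456,228.70. Interest = £2,803,800.00.
DOL = £19,589,828.70 ÷ £10,456,228.70 = 1.8735; DFL = £10,456,228.70 ÷ £7,652,428.70 = 1.3664.
Combined leverage = 1.8735 × 1.3664 = 2.5600.

2.56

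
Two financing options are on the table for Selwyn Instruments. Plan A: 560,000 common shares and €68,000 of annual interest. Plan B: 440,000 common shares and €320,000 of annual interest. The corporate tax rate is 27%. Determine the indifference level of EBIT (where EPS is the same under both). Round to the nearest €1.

€1,244,000

Set EPS_A = EPS_B: (EBIT − €68,000)(1 − 0.27) ÷ 560,000 = (EBIT − €320,000)(1 − 0.27) ÷ 440,000.
Cancelling (1 − t) and cross-multiplying: 440,000·(EBIT − 68,000) = 560,000·(EBIT − 320,000).
EBIT × (560,000 − 440,000) = 320,000 × 560,000 − 68,000 × 440,000 = 149,280,000,000, so EBIT = 149,280,000,000 ÷ 120,000 = 1,244,000.00.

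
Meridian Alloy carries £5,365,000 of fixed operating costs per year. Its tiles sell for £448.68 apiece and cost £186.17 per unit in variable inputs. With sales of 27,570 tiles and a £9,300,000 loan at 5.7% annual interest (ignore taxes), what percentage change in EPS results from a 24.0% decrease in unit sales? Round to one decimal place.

-129.4%

Contribution at this volume is 27,570 × £262.51 = £7,237,400.70.
Subtracting fixed costs: EBIT = £7,237,400.70 − £5,365,000 = £1,872,400.70.
After interest of £530,100.00, pre-tax earnings = £1,342,300.70.
DCL = total CM / (EBIT − I) = £7,237,400.70 / £1,342,300.70 = 5.3918.
%ΔEPS = DCL × %ΔSales = 5.3918 × -24.0% = -129.4%.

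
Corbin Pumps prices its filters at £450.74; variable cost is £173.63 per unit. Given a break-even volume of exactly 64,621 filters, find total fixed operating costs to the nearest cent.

£17,907,125.31

Each unit contributes £450.74 − £173.63 = £277.11.
Fixed costs = break-even units × CM = 64,621 × £277.11 = £17,907,125.31.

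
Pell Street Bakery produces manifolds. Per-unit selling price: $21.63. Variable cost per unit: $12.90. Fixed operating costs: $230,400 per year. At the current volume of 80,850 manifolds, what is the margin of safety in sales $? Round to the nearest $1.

$1,177,932

Unit CM = price − variable cost = $21.63 − $12.90 = $8.73. Break-even units = $230,400 ÷ $8.73 = 26,391.75; break-even revenue = 26,391.75 × $21.63 = $570,853.61.
Current sales = 80,850 × $21.63 = $1,748,785.50.
Margin of safety = $1,748,785.50 − $570,853.61 = $1,177,932.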